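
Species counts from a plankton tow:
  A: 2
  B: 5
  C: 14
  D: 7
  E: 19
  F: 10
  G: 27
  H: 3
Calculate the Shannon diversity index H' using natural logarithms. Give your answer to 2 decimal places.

1.81

Total N = 2+5+14+7+19+10+27+3 = 87, so the proportions are 0.023, 0.0575, 0.1609, 0.0805, 0.2184, 0.1149, 0.3103, 0.0345 (working shown to 4 dp, full precision carried).
Each pᵢ ln pᵢ term: 0.023×(-3.7728)=-0.0867, 0.0575×(-2.8565)=-0.1642, 0.1609×(-1.8269)=-0.2940, 0.0805×(-2.5200)=-0.2028, 0.2184×(-1.5215)=-0.3323, 0.1149×(-2.1633)=-0.2487, 0.3103×(-1.1701)=-0.3631, 0.0345×(-3.3673)=-0.1161.
Sum = -1.8078, so H' = 1.81.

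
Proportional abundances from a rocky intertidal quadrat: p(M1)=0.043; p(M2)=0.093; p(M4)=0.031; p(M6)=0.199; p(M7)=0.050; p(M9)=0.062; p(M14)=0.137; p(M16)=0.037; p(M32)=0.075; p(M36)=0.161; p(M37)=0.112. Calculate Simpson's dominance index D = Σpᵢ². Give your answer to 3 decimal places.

D = 0.043² + 0.093² + 0.031² + 0.199² + 0.05² + 0.062² + 0.137² + 0.037² + 0.075² + 0.161² + 0.112² = 0.00185 + 0.00865 + 0.00096 + 0.03960 + 0.00250 + 0.00384 + 0.01877 + 0.00137 + 0.00562 + 0.02592 + 0.01254 = 0.12163 (working shown to 5 dp, full precision carried).
To 3 decimal places, D = 0.122.

0.122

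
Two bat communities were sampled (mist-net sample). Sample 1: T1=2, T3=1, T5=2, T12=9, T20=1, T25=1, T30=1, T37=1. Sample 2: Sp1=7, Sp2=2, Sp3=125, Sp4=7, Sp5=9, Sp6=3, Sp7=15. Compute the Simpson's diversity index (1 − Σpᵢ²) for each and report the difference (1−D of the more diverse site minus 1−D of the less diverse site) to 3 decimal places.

0.278

Sample 1: N=18, proportions 0.11111, 0.05556, 0.11111, 0.5, 0.05556, 0.05556, 0.05556, 0.05556, giving 1−D = 0.70988 (working shown to 5 dp, full precision carried).
Sample 2: N=168, proportions 0.04167, 0.0119, 0.74405, 0.04167, 0.05357, 0.01786, 0.08929, giving 1−D = 0.43162.
Difference = |0.70988 − 0.43162| = 0.27826, i.e. 0.278 to 3 decimal places.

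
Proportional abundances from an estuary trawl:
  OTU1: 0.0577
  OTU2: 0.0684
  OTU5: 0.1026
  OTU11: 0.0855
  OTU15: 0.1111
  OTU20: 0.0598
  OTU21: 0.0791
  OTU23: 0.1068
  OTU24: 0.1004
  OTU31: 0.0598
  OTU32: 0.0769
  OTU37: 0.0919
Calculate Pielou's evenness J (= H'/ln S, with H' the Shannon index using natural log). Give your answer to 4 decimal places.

H' = −Σ pᵢ ln pᵢ = −((-0.1645891) + (-0.1834750) + (-0.2336117) + (-0.2102649) + (-0.2441228) + (-0.1684416) + (-0.2006801) + (-0.2388900) + (-0.2307787) + (-0.1684416) + (-0.1972677) + (-0.2193703)) = 2.4599335 (working shown to 7 dp, full precision carried).
With S = 12 species, ln S = 2.4849066, so J = 2.4599335/2.4849066 = 0.9899501, i.e. 0.9900 to 4 decimal places.

0.9900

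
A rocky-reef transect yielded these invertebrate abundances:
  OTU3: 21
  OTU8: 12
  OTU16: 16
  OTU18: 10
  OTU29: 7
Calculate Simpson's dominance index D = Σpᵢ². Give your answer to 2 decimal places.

0.23

Total N = 21+12+16+10+7 = 66, so the proportions are 0.3182, 0.1818, 0.2424, 0.1515, 0.1061 (working shown to 4 dp, full precision carried).
D = 0.3182² + 0.1818² + 0.2424² + 0.1515² + 0.1061² = 0.1012 + 0.0331 + 0.0588 + 0.0230 + 0.0112 = 0.2273.
To 2 decimal places, D = 0.23.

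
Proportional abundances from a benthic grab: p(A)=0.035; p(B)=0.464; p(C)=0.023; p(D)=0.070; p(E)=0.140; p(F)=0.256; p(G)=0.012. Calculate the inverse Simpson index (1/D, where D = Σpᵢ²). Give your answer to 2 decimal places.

D = 0.035² + 0.464² + 0.023² + 0.07² + 0.14² + 0.256² + 0.012² = 0.001225 + 0.215296 + 0.000529 + 0.004900 + 0.019600 + 0.065536 + 0.000144 = 0.307230 (working shown to 6 dp, full precision carried).
So 1/D = 3.2549, i.e. 3.25 to 2 decimal places.

3.25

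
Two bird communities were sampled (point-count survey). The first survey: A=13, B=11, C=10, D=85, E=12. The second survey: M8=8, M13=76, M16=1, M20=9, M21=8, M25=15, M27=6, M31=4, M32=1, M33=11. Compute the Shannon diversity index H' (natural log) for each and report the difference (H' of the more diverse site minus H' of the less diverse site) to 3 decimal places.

0.452

The first survey: N=131, proportions 0.09924, 0.08397, 0.07634, 0.64885, 0.0916, giving H' = 1.13328 (working shown to 5 dp, full precision carried).
The second survey: N=139, proportions 0.05755, 0.54676, 0.00719, 0.06475, 0.05755, 0.10791, 0.04317, 0.02878, 0.00719, 0.07914, giving H' = 1.58573.
Difference = |1.13328 − 1.58573| = 0.45245, i.e. 0.452 to 3 decimal places.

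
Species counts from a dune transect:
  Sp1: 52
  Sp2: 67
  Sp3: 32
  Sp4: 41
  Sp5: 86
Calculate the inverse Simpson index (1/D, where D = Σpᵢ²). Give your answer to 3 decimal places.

Total N = 52+67+32+41+86 = 278, so the proportions are 0.1870504, 0.2410072, 0.1151079, 0.147482, 0.3093525 (working shown to 7 dp, full precision carried).
D = 0.1870504² + 0.2410072² + 0.1151079² + 0.147482² + 0.3093525² = 0.0349878 + 0.0580845 + 0.0132498 + 0.0217509 + 0.0956990 = 0.2237721.
So 1/D = 4.46883, i.e. 4.469 to 3 decimal places.

4.469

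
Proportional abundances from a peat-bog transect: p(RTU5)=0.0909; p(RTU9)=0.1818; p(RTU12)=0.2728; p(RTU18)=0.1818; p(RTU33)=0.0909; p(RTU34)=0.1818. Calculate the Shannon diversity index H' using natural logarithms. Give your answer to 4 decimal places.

1.7202

Each pᵢ ln pᵢ term (working shown to 6 dp, full precision carried): 0.0909×(-2.397995)=-0.217978, 0.1818×(-1.704848)=-0.309941, 0.2728×(-1.299016)=-0.354372, 0.1818×(-1.704848)=-0.309941, 0.0909×(-2.397995)=-0.217978, 0.1818×(-1.704848)=-0.309941.
Sum = -1.720151, so H' = 1.7202.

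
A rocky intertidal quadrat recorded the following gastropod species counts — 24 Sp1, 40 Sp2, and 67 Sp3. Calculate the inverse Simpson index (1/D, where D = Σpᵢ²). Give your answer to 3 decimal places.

2.575

Total N = 24+40+67 = 131, so the proportions are 0.183206, 0.305344, 0.51145 (working shown to 6 dp, full precision carried).
D = 0.183206² + 0.305344² + 0.51145² = 0.033564 + 0.093235 + 0.261581 = 0.388381.
So 1/D = 2.57479, i.e. 2.575 to 3 decimal places.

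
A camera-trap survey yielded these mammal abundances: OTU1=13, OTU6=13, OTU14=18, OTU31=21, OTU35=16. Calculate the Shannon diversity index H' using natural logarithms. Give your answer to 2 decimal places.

1.59

Total N = 13+13+18+21+16 = 81, so the proportions are 0.1605, 0.1605, 0.2222, 0.2593, 0.1975 (working shown to 4 dp, full precision carried).
Each pᵢ ln pᵢ term: 0.1605×(-1.8295)=-0.2936, 0.1605×(-1.8295)=-0.2936, 0.2222×(-1.5041)=-0.3342, 0.2593×(-1.3499)=-0.3500, 0.1975×(-1.6219)=-0.3204.
Sum = -1.5918, so H' = 1.59.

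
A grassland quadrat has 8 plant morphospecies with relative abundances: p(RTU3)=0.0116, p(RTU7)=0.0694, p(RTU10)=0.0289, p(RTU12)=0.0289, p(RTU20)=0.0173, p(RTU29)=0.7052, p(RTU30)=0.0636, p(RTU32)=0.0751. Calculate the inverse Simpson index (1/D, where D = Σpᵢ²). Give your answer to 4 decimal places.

D = 0.0116² + 0.0694² + 0.0289² + 0.0289² + 0.0173² + 0.7052² + 0.0636² + 0.0751² = 0.0001346 + 0.0048164 + 0.0008352 + 0.0008352 + 0.0002993 + 0.4973070 + 0.0040450 + 0.0056400 = 0.5139126 (working shown to 7 dp, full precision carried).
So 1/D = 1.945856, i.e. 1.9459 to 4 decimal places.

1.9459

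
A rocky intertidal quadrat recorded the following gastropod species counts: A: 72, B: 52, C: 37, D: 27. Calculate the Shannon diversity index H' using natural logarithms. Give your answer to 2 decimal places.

1.32

Total N = 72+52+37+27 = 188, so the proportions are 0.383, 0.2766, 0.1968, 0.1436 (working shown to 4 dp, full precision carried).
Each pᵢ ln pᵢ term: 0.383×(-0.9598)=-0.3676, 0.2766×(-1.2852)=-0.3555, 0.1968×(-1.6255)=-0.3199, 0.1436×(-1.9406)=-0.2787.
Sum = -1.3217, so H' = 1.32.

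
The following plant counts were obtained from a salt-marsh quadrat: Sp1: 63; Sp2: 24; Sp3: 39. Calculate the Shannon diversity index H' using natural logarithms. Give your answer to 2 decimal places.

1.03

Total N = 63+24+39 = 126, so the proportions are 0.5, 0.1905, 0.3095 (working shown to 4 dp, full precision carried).
Each pᵢ ln pᵢ term: 0.5×(-0.6931)=-0.3466, 0.1905×(-1.6582)=-0.3159, 0.3095×(-1.1727)=-0.3630.
Sum = -1.0254, so H' = 1.03.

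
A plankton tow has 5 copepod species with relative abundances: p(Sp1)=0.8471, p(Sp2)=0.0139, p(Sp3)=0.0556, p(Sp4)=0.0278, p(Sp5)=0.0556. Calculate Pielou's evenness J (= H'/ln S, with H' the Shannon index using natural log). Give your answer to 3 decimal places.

H' = −Σ pᵢ ln pᵢ = −((-0.14056) + (-0.05943) + (-0.16066) + (-0.09960) + (-0.16066)) = 0.62092 (working shown to 5 dp, full precision carried).
With S = 5 species, ln S = 1.60944, so J = 0.62092/1.60944 = 0.38580, i.e. 0.386 to 3 decimal places.

0.386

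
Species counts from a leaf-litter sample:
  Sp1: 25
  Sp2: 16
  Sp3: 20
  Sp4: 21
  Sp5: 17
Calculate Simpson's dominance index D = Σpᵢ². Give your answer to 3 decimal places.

Total N = 25+16+20+21+17 = 99, so the proportions are 0.25253, 0.16162, 0.20202, 0.21212, 0.17172 (working shown to 5 dp, full precision carried).
D = 0.25253² + 0.16162² + 0.20202² + 0.21212² + 0.17172² = 0.06377 + 0.02612 + 0.04081 + 0.04500 + 0.02949 = 0.20518.
To 3 decimal places, D = 0.205.

0.205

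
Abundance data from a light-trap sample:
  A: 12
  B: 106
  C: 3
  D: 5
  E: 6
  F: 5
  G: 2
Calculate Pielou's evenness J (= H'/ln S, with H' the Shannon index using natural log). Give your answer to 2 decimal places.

Total N = 12+106+3+5+6+5+2 = 139, so the proportions are 0.0863, 0.7626, 0.0216, 0.036, 0.0432, 0.036, 0.0144 (working shown to 4 dp, full precision carried).
H' = −Σ pᵢ ln pᵢ = −((-0.2115) + (-0.2067) + (-0.0828) + (-0.1196) + (-0.1357) + (-0.1196) + (-0.0610)) = 0.9368.
With S = 7 species, ln S = 1.9459, so J = 0.9368/1.9459 = 0.4814, i.e. 0.48 to 2 decimal places.

0.48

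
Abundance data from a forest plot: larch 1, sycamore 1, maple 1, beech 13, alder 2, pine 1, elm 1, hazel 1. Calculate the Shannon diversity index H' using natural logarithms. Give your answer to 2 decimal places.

Total N = 1+1+1+13+2+1+1+1 = 21, so the proportions are 0.0476, 0.0476, 0.0476, 0.619, 0.0952, 0.0476, 0.0476, 0.0476 (working shown to 4 dp, full precision carried).
Each pᵢ ln pᵢ term: 0.0476×(-3.0445)=-0.1450, 0.0476×(-3.0445)=-0.1450, 0.0476×(-3.0445)=-0.1450, 0.619×(-0.4796)=-0.2969, 0.0952×(-2.3514)=-0.2239, 0.0476×(-3.0445)=-0.1450, 0.0476×(-3.0445)=-0.1450, 0.0476×(-3.0445)=-0.1450.
Sum = -1.3907, so H' = 1.39.

1.39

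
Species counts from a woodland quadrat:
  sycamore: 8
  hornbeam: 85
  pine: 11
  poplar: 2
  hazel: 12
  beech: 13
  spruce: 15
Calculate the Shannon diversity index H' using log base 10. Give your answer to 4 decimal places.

0.6003

Total N = 8+85+11+2+12+13+15 = 146, so the proportions are 0.054795, 0.582192, 0.075342, 0.013699, 0.082192, 0.089041, 0.10274 (working shown to 6 dp, full precision carried).
Each pᵢ log₁₀ pᵢ term: 0.054795×(-1.261263)=-0.069110, 0.582192×(-0.234934)=-0.136777, 0.075342×(-1.122960)=-0.084607, 0.013699×(-1.863323)=-0.025525, 0.082192×(-1.085172)=-0.089192, 0.089041×(-1.050410)=-0.093530, 0.10274×(-0.988262)=-0.101534.
Sum = -0.600274, so H' = 0.6003.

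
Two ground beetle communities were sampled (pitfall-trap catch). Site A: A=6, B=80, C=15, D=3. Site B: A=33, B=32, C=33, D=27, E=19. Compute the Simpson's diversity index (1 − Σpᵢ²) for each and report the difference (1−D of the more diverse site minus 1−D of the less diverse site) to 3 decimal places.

0.410

Site A: N=104, proportions 0.05769, 0.76923, 0.14423, 0.02885, giving 1−D = 0.38332 (working shown to 5 dp, full precision carried).
Site B: N=144, proportions 0.22917, 0.22222, 0.22917, 0.1875, 0.13194, giving 1−D = 0.79302.
Difference = |0.38332 − 0.79302| = 0.40970, i.e. 0.410 to 3 decimal places.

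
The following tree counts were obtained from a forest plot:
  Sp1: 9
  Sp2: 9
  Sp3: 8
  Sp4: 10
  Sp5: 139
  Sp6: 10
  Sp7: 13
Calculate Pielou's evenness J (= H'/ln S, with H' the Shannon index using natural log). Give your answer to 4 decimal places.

Total N = 9+9+8+10+139+10+13 = 198, so the proportions are 0.045455, 0.045455, 0.040404, 0.050505, 0.70202, 0.050505, 0.065657 (working shown to 6 dp, full precision carried).
H' = −Σ pᵢ ln pᵢ = −((-0.140502) + (-0.140502) + (-0.129650) + (-0.150792) + (-0.248370) + (-0.150792) + (-0.178804)) = 1.139411.
With S = 7 species, ln S = 1.945910, so J = 1.139411/1.945910 = 0.585541, i.e. 0.5855 to 4 decimal places.

0.5855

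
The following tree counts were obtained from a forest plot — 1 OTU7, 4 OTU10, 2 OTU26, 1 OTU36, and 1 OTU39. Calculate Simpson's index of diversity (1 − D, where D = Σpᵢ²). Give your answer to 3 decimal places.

0.716

Total N = 1+4+2+1+1 = 9, so the proportions are 0.11111, 0.44444, 0.22222, 0.11111, 0.11111 (working shown to 5 dp, full precision carried).
D = 0.11111² + 0.44444² + 0.22222² + 0.11111² + 0.11111² = 0.01235 + 0.19753 + 0.04938 + 0.01235 + 0.01235 = 0.28395.
So 1 − D = 0.71605, i.e. 0.716 to 3 decimal places.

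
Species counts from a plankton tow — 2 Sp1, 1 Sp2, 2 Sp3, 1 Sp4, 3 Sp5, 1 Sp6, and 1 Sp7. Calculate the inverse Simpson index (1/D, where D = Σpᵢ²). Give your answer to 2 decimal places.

Total N = 2+1+2+1+3+1+1 = 11, so the proportions are 0.181818, 0.090909, 0.181818, 0.090909, 0.272727, 0.090909, 0.090909 (working shown to 6 dp, full precision carried).
D = 0.181818² + 0.090909² + 0.181818² + 0.090909² + 0.272727² + 0.090909² + 0.090909² = 0.033058 + 0.008264 + 0.033058 + 0.008264 + 0.074380 + 0.008264 + 0.008264 = 0.173554.
So 1/D = 5.7619, i.e. 5.76 to 2 decimal places.

5.76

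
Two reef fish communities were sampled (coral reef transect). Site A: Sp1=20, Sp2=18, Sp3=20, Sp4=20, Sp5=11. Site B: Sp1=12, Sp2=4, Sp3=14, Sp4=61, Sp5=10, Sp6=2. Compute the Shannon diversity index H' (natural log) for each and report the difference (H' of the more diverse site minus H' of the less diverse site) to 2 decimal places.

0.33

Site A: N=89, proportions 0.2247, 0.2022, 0.2247, 0.2247, 0.1236, giving H' = 1.5881 (working shown to 4 dp, full precision carried).
Site B: N=103, proportions 0.1165, 0.0388, 0.1359, 0.5922, 0.0971, 0.0194, giving H' = 1.2611.
Difference = |1.5881 − 1.2611| = 0.3270, i.e. 0.33 to 2 decimal places.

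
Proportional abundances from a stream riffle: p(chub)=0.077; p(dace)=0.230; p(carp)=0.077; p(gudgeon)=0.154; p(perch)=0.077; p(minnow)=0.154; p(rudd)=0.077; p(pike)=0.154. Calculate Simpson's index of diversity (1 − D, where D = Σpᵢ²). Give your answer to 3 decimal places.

0.852

D = 0.077² + 0.23² + 0.077² + 0.154² + 0.077² + 0.154² + 0.077² + 0.154² = 0.00593 + 0.05290 + 0.00593 + 0.02372 + 0.00593 + 0.02372 + 0.00593 + 0.02372 = 0.14776 (working shown to 5 dp, full precision carried).
So 1 − D = 0.85224, i.e. 0.852 to 3 decimal places.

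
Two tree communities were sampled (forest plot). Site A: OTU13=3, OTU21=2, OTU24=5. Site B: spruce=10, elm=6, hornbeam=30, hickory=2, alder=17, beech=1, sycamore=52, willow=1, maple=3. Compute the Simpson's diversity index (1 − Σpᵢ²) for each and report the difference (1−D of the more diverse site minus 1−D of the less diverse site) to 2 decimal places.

Site A: N=10, proportions 0.3, 0.2, 0.5, giving 1−D = 0.6200 (working shown to 4 dp, full precision carried).
Site B: N=122, proportions 0.082, 0.0492, 0.2459, 0.0164, 0.1393, 0.0082, 0.4262, 0.0082, 0.0246, giving 1−D = 0.7283.
Difference = |0.6200 − 0.7283| = 0.1083, i.e. 0.11 to 2 decimal places.

0.11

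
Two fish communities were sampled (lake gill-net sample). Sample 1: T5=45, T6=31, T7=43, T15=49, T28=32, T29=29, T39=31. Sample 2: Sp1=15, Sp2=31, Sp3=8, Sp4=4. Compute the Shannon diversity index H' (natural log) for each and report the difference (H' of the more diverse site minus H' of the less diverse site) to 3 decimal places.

Sample 1: N=260, proportions 0.17308, 0.11923, 0.16538, 0.18846, 0.12308, 0.11154, 0.11923, giving H' = 1.92532 (working shown to 5 dp, full precision carried).
Sample 2: N=58, proportions 0.25862, 0.53448, 0.13793, 0.06897, giving H' = 1.14225.
Difference = |1.92532 − 1.14225| = 0.78307, i.e. 0.783 to 3 decimal places.

0.783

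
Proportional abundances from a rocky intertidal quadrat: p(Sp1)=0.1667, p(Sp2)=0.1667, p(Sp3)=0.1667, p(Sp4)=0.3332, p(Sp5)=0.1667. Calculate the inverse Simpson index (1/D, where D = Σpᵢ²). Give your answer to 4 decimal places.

D = 0.1667² + 0.1667² + 0.1667² + 0.3332² + 0.1667² = 0.02778889 + 0.02778889 + 0.02778889 + 0.11102224 + 0.02778889 = 0.22217780 (working shown to 8 dp, full precision carried).
So 1/D = 4.500900, i.e. 4.5009 to 4 decimal places.

4.5009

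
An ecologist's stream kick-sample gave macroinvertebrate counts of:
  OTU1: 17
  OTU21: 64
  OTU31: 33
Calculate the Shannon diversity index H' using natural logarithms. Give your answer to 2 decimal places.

0.97

Total N = 17+64+33 = 114, so the proportions are 0.1491, 0.5614, 0.2895 (working shown to 4 dp, full precision carried).
Each pᵢ ln pᵢ term: 0.1491×(-1.9030)=-0.2838, 0.5614×(-0.5773)=-0.3241, 0.2895×(-1.2397)=-0.3589.
Sum = -0.9667, so H' = 0.97.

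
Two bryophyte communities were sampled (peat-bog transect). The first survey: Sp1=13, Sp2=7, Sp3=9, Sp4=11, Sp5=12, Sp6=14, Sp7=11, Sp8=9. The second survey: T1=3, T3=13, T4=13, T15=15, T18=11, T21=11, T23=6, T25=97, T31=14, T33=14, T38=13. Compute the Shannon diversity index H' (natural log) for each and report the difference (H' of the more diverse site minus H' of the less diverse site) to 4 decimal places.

The first survey: N=86, proportions 0.151163, 0.081395, 0.104651, 0.127907, 0.139535, 0.162791, 0.127907, 0.104651, giving H' = 2.058590 (working shown to 6 dp, full precision carried).
The second survey: N=210, proportions 0.014286, 0.061905, 0.061905, 0.071429, 0.052381, 0.052381, 0.028571, 0.461905, 0.066667, 0.066667, 0.061905, giving H' = 1.894277.
Difference = |2.058590 − 1.894277| = 0.164313, i.e. 0.1643 to 4 decimal places.

0.1643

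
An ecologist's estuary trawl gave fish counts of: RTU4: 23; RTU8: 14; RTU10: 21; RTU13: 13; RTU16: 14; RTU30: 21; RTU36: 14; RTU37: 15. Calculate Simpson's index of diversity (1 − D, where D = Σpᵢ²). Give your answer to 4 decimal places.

0.8687

Total N = 23+14+21+13+14+21+14+15 = 135, so the proportions are 0.17037, 0.103704, 0.155556, 0.096296, 0.103704, 0.155556, 0.103704, 0.111111 (working shown to 6 dp, full precision carried).
D = 0.17037² + 0.103704² + 0.155556² + 0.096296² + 0.103704² + 0.155556² + 0.103704² + 0.111111² = 0.029026 + 0.010754 + 0.024198 + 0.009273 + 0.010754 + 0.024198 + 0.010754 + 0.012346 = 0.131303.
So 1 − D = 0.868697, i.e. 0.8687 to 4 decimal places.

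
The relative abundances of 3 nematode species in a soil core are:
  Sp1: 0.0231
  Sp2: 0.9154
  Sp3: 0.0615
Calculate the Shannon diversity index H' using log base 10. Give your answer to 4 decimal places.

Each pᵢ log₁₀ pᵢ term (working shown to 6 dp, full precision carried): 0.0231×(-1.636388)=-0.037801, 0.9154×(-0.038389)=-0.035141, 0.0615×(-1.211125)=-0.074484.
Sum = -0.147426, so H' = 0.1474.

0.1474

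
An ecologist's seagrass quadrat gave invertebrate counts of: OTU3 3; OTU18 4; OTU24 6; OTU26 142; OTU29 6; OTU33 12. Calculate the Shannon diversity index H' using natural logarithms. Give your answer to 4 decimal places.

0.7378

Total N = 3+4+6+142+6+12 = 173, so the proportions are 0.017341, 0.023121, 0.034682, 0.820809, 0.034682, 0.069364 (working shown to 6 dp, full precision carried).
Each pᵢ ln pᵢ term: 0.017341×(-4.054679)=-0.070312, 0.023121×(-3.766997)=-0.087098, 0.034682×(-3.361532)=-0.116585, 0.820809×(-0.197465)=-0.162081, 0.034682×(-3.361532)=-0.116585, 0.069364×(-2.668385)=-0.185090.
Sum = -0.737751, so H' = 0.7378.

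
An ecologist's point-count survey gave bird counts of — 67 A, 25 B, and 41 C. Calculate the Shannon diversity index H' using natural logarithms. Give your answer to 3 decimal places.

Total N = 67+25+41 = 133, so the proportions are 0.50376, 0.18797, 0.30827 (working shown to 5 dp, full precision carried).
Each pᵢ ln pᵢ term: 0.50376×(-0.68566)=-0.34541, 0.18797×(-1.67147)=-0.31419, 0.30827×(-1.17678)=-0.36277.
Sum = -1.02236, so H' = 1.022.

1.022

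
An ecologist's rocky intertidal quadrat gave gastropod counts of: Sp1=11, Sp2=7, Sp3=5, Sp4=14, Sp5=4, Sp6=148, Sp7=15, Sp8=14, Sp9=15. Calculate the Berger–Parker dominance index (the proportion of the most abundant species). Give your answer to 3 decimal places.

0.635

Total N = 11+7+5+14+4+148+15+14+15 = 233, so the proportions are 0.04721, 0.03004, 0.02146, 0.06009, 0.01717, 0.63519, 0.06438, 0.06009, 0.06438 (working shown to 5 dp, full precision carried).
The largest proportion is 0.63519, i.e. d = 0.635 to 3 decimal places.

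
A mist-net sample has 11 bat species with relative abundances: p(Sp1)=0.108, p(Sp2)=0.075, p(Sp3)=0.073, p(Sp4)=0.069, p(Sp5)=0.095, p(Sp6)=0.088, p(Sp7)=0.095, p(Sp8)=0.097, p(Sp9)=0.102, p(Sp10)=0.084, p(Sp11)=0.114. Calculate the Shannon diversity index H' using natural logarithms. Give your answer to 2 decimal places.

Each pᵢ ln pᵢ term (working shown to 4 dp, full precision carried): 0.108×(-2.2256)=-0.2404, 0.075×(-2.5903)=-0.1943, 0.073×(-2.6173)=-0.1911, 0.069×(-2.6736)=-0.1845, 0.095×(-2.3539)=-0.2236, 0.088×(-2.4304)=-0.2139, 0.095×(-2.3539)=-0.2236, 0.097×(-2.3330)=-0.2263, 0.102×(-2.2828)=-0.2328, 0.084×(-2.4769)=-0.2081, 0.114×(-2.1716)=-0.2476.
Sum = -2.3861, so H' = 2.39.

2.39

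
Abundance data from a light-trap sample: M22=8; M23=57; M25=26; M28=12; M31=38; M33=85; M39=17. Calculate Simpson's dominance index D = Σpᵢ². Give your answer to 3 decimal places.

Total N = 8+57+26+12+38+85+17 = 243, so the proportions are 0.03292, 0.23457, 0.107, 0.04938, 0.15638, 0.34979, 0.06996 (working shown to 5 dp, full precision carried).
D = 0.03292² + 0.23457² + 0.107² + 0.04938² + 0.15638² + 0.34979² + 0.06996² = 0.00108 + 0.05502 + 0.01145 + 0.00244 + 0.02445 + 0.12236 + 0.00489 = 0.22170.
To 3 decimal places, D = 0.222.

0.222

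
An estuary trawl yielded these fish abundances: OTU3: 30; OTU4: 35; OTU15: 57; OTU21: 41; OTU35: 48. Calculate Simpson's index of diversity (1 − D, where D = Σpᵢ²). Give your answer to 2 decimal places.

0.79

Total N = 30+35+57+41+48 = 211, so the proportions are 0.1422, 0.1659, 0.2701, 0.1943, 0.2275 (working shown to 4 dp, full precision carried).
D = 0.1422² + 0.1659² + 0.2701² + 0.1943² + 0.2275² = 0.0202 + 0.0275 + 0.0730 + 0.0378 + 0.0518 = 0.2102.
So 1 − D = 0.7898, i.e. 0.79 to 2 decimal places.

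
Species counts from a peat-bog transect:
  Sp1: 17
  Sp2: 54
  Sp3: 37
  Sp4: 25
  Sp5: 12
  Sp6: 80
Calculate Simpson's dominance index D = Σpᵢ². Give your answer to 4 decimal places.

0.2320

Total N = 17+54+37+25+12+80 = 225, so the proportions are 0.075556, 0.24, 0.164444, 0.111111, 0.053333, 0.355556 (working shown to 6 dp, full precision carried).
D = 0.075556² + 0.24² + 0.164444² + 0.111111² + 0.053333² + 0.355556² = 0.005709 + 0.057600 + 0.027042 + 0.012346 + 0.002844 + 0.126420 = 0.231960.
To 4 decimal places, D = 0.2320.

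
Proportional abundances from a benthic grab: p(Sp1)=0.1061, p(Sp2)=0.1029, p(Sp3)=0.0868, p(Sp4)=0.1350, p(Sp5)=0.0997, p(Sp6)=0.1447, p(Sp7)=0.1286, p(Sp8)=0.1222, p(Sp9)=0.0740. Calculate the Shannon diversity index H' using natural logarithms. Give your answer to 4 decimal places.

Each pᵢ ln pᵢ term (working shown to 6 dp, full precision carried): 0.1061×(-2.243373)=-0.238022, 0.1029×(-2.273998)=-0.233994, 0.0868×(-2.444149)=-0.212152, 0.135×(-2.002481)=-0.270335, 0.0997×(-2.305590)=-0.229867, 0.1447×(-1.933093)=-0.279719, 0.1286×(-2.051048)=-0.263765, 0.1222×(-2.102096)=-0.256876, 0.074×(-2.603690)=-0.192673.
Sum = -2.177403, so H' = 2.1774.

2.1774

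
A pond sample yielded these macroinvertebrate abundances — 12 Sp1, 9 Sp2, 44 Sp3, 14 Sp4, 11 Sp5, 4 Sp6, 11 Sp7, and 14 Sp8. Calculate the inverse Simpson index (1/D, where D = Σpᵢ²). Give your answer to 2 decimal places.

Total N = 12+9+44+14+11+4+11+14 = 119, so the proportions are 0.10084, 0.07563, 0.369748, 0.117647, 0.092437, 0.033613, 0.092437, 0.117647 (working shown to 6 dp, full precision carried).
D = 0.10084² + 0.07563² + 0.369748² + 0.117647² + 0.092437² + 0.033613² + 0.092437² + 0.117647² = 0.010169 + 0.005720 + 0.136714 + 0.013841 + 0.008545 + 0.001130 + 0.008545 + 0.013841 = 0.198503.
So 1/D = 5.0377, i.e. 5.04 to 2 decimal places.

5.04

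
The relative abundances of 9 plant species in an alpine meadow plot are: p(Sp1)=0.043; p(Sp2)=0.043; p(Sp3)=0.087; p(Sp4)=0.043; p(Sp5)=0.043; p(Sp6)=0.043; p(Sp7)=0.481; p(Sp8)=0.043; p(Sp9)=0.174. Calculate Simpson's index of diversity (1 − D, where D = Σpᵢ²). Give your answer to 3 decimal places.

0.720

D = 0.043² + 0.043² + 0.087² + 0.043² + 0.043² + 0.043² + 0.481² + 0.043² + 0.174² = 0.00185 + 0.00185 + 0.00757 + 0.00185 + 0.00185 + 0.00185 + 0.23136 + 0.00185 + 0.03028 = 0.28030 (working shown to 5 dp, full precision carried).
So 1 − D = 0.71970, i.e. 0.720 to 3 decimal places.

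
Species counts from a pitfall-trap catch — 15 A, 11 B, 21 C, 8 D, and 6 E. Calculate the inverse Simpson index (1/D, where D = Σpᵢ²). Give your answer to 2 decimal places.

Total N = 15+11+21+8+6 = 61, so the proportions are 0.245902, 0.180328, 0.344262, 0.131148, 0.098361 (working shown to 6 dp, full precision carried).
D = 0.245902² + 0.180328² + 0.344262² + 0.131148² + 0.098361² = 0.060468 + 0.032518 + 0.118517 + 0.017200 + 0.009675 = 0.238377.
So 1/D = 4.1950, i.e. 4.20 to 2 decimal places.

4.20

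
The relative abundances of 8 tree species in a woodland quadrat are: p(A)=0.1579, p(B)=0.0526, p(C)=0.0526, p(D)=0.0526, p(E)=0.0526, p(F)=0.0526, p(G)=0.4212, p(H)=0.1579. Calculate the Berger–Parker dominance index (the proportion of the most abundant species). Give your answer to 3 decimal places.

0.421

The largest proportion is 0.4212, i.e. d = 0.421 to 3 decimal places.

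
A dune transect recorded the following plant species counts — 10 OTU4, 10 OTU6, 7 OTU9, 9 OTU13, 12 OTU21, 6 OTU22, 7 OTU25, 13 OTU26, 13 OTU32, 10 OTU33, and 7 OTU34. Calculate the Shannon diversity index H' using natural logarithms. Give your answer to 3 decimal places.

Total N = 10+10+7+9+12+6+7+13+13+10+7 = 104, so the proportions are 0.09615, 0.09615, 0.06731, 0.08654, 0.11538, 0.05769, 0.06731, 0.125, 0.125, 0.09615, 0.06731 (working shown to 5 dp, full precision carried).
Each pᵢ ln pᵢ term: 0.09615×(-2.34181)=-0.22517, 0.09615×(-2.34181)=-0.22517, 0.06731×(-2.69848)=-0.18163, 0.08654×(-2.44717)=-0.21177, 0.11538×(-2.15948)=-0.24917, 0.05769×(-2.85263)=-0.16457, 0.06731×(-2.69848)=-0.18163, 0.125×(-2.07944)=-0.25993, 0.125×(-2.07944)=-0.25993, 0.09615×(-2.34181)=-0.22517, 0.06731×(-2.69848)=-0.18163.
Sum = -2.36579, so H' = 2.366.

2.366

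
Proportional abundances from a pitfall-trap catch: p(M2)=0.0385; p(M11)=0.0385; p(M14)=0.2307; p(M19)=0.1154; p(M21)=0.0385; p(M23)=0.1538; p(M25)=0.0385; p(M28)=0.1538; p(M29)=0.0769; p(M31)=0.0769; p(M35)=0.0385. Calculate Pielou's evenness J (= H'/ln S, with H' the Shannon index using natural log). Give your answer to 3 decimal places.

0.911

H' = −Σ pᵢ ln pᵢ = −((-0.12540) + (-0.12540) + (-0.33835) + (-0.24919) + (-0.12540) + (-0.28793) + (-0.12540) + (-0.28793) + (-0.19727) + (-0.19727) + (-0.12540)) = 2.18493 (working shown to 5 dp, full precision carried).
With S = 11 species, ln S = 2.39790, so J = 2.18493/2.39790 = 0.91119, i.e. 0.911 to 3 decimal places.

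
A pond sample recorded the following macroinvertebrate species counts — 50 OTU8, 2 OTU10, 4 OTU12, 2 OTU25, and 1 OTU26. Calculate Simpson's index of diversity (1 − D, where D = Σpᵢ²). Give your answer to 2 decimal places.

Total N = 50+2+4+2+1 = 59, so the proportions are 0.8475, 0.0339, 0.0678, 0.0339, 0.0169 (working shown to 4 dp, full precision carried).
D = 0.8475² + 0.0339² + 0.0678² + 0.0339² + 0.0169² = 0.7182 + 0.0011 + 0.0046 + 0.0011 + 0.0003 = 0.7254.
So 1 − D = 0.2746, i.e. 0.27 to 2 decimal places.

0.27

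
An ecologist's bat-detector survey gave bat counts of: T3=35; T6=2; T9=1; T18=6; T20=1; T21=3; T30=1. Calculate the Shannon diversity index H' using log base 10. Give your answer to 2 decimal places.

Total N = 35+2+1+6+1+3+1 = 49, so the proportions are 0.7143, 0.0408, 0.0204, 0.1224, 0.0204, 0.0612, 0.0204 (working shown to 4 dp, full precision carried).
Each pᵢ log₁₀ pᵢ term: 0.7143×(-0.1461)=-0.1044, 0.0408×(-1.3892)=-0.0567, 0.0204×(-1.6902)=-0.0345, 0.1224×(-0.9120)=-0.1117, 0.0204×(-1.6902)=-0.0345, 0.0612×(-1.2131)=-0.0743, 0.0204×(-1.6902)=-0.0345.
Sum = -0.4505, so H' = 0.45.

0.45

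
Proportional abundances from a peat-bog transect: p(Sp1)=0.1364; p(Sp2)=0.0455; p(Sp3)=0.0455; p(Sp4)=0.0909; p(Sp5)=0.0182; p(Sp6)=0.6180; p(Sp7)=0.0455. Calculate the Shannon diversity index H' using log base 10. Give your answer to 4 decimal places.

Each pᵢ log₁₀ pᵢ term (working shown to 6 dp, full precision carried): 0.1364×(-0.865186)=-0.118011, 0.0455×(-1.341989)=-0.061060, 0.0455×(-1.341989)=-0.061060, 0.0909×(-1.041436)=-0.094667, 0.0182×(-1.739929)=-0.031667, 0.618×(-0.209012)=-0.129169, 0.0455×(-1.341989)=-0.061060.
Sum = -0.556695, so H' = 0.5567.

0.5567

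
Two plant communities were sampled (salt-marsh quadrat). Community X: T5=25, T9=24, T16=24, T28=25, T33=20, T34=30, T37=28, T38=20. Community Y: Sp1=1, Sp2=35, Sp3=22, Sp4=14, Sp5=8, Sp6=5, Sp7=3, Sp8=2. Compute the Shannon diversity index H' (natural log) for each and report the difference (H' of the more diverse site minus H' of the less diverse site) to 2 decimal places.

0.45

Community X: N=196, proportions 0.1276, 0.1224, 0.1224, 0.1276, 0.102, 0.1531, 0.1429, 0.102, giving H' = 2.0707 (working shown to 4 dp, full precision carried).
Community Y: N=90, proportions 0.0111, 0.3889, 0.2444, 0.1556, 0.0889, 0.0556, 0.0333, 0.0222, giving H' = 1.6248.
Difference = |2.0707 − 1.6248| = 0.4459, i.e. 0.45 to 2 decimal places.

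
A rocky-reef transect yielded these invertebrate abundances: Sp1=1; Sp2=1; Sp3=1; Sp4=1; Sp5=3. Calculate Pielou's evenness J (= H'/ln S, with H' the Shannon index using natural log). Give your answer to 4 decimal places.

Total N = 1+1+1+1+3 = 7, so the proportions are 0.142857, 0.142857, 0.142857, 0.142857, 0.428571 (working shown to 6 dp, full precision carried).
H' = −Σ pᵢ ln pᵢ = −((-0.277987) + (-0.277987) + (-0.277987) + (-0.277987) + (-0.363128)) = 1.475076.
With S = 5 species, ln S = 1.609438, so J = 1.475076/1.609438 = 0.916516, i.e. 0.9165 to 4 decimal places.

0.9165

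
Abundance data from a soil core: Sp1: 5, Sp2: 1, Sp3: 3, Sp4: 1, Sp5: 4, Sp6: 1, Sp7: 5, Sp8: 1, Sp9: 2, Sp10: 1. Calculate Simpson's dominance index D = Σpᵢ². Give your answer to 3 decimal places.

0.146

Total N = 5+1+3+1+4+1+5+1+2+1 = 24, so the proportions are 0.20833, 0.04167, 0.125, 0.04167, 0.16667, 0.04167, 0.20833, 0.04167, 0.08333, 0.04167 (working shown to 5 dp, full precision carried).
D = 0.20833² + 0.04167² + 0.125² + 0.04167² + 0.16667² + 0.04167² + 0.20833² + 0.04167² + 0.08333² + 0.04167² = 0.04340 + 0.00174 + 0.01562 + 0.00174 + 0.02778 + 0.00174 + 0.04340 + 0.00174 + 0.00694 + 0.00174 = 0.14583.
To 3 decimal places, D = 0.146.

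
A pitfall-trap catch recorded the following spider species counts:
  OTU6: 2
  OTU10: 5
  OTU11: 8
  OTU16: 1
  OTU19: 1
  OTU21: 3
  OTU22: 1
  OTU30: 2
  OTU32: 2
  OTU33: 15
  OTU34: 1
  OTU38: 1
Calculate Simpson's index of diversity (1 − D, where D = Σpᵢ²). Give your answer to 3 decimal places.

0.807

Total N = 2+5+8+1+1+3+1+2+2+15+1+1 = 42, so the proportions are 0.04762, 0.11905, 0.19048, 0.02381, 0.02381, 0.07143, 0.02381, 0.04762, 0.04762, 0.35714, 0.02381, 0.02381 (working shown to 5 dp, full precision carried).
D = 0.04762² + 0.11905² + 0.19048² + 0.02381² + 0.02381² + 0.07143² + 0.02381² + 0.04762² + 0.04762² + 0.35714² + 0.02381² + 0.02381² = 0.00227 + 0.01417 + 0.03628 + 0.00057 + 0.00057 + 0.00510 + 0.00057 + 0.00227 + 0.00227 + 0.12755 + 0.00057 + 0.00057 = 0.19274.
So 1 − D = 0.80726, i.e. 0.807 to 3 decimal places.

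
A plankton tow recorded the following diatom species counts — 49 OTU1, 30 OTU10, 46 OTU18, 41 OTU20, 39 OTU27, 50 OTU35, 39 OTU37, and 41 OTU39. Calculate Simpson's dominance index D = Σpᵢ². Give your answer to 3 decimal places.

Total N = 49+30+46+41+39+50+39+41 = 335, so the proportions are 0.14627, 0.08955, 0.13731, 0.12239, 0.11642, 0.14925, 0.11642, 0.12239 (working shown to 5 dp, full precision carried).
D = 0.14627² + 0.08955² + 0.13731² + 0.12239² + 0.11642² + 0.14925² + 0.11642² + 0.12239² = 0.02139 + 0.00802 + 0.01885 + 0.01498 + 0.01355 + 0.02228 + 0.01355 + 0.01498 = 0.12761.
To 3 decimal places, D = 0.128.

0.128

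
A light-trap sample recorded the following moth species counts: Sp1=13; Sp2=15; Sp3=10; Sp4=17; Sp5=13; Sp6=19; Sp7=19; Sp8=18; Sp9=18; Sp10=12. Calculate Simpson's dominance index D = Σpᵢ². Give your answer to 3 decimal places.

Total N = 13+15+10+17+13+19+19+18+18+12 = 154, so the proportions are 0.08442, 0.0974, 0.06494, 0.11039, 0.08442, 0.12338, 0.12338, 0.11688, 0.11688, 0.07792 (working shown to 5 dp, full precision carried).
D = 0.08442² + 0.0974² + 0.06494² + 0.11039² + 0.08442² + 0.12338² + 0.12338² + 0.11688² + 0.11688² + 0.07792² = 0.00713 + 0.00949 + 0.00422 + 0.01219 + 0.00713 + 0.01522 + 0.01522 + 0.01366 + 0.01366 + 0.00607 = 0.10398.
To 3 decimal places, D = 0.104.

0.104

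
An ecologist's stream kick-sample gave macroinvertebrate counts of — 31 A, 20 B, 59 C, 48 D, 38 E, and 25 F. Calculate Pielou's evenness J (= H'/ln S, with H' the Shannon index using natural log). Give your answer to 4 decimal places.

Total N = 31+20+59+48+38+25 = 221, so the proportions are 0.140271, 0.090498, 0.266968, 0.217195, 0.171946, 0.113122 (working shown to 6 dp, full precision carried).
H' = −Σ pᵢ ln pᵢ = −((-0.275518) + (-0.217415) + (-0.352565) + (-0.331648) + (-0.302724) + (-0.246526)) = 1.726394.
With S = 6 species, ln S = 1.791759, so J = 1.726394/1.791759 = 0.963519, i.e. 0.9635 to 4 decimal places.

0.9635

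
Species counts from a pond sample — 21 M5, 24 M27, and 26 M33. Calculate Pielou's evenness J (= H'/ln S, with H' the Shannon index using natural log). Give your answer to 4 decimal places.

Total N = 21+24+26 = 71, so the proportions are 0.295775, 0.338028, 0.366197 (working shown to 6 dp, full precision carried).
H' = −Σ pᵢ ln pᵢ = −((-0.360300) + (-0.366634) + (-0.367876)) = 1.094810.
With S = 3 species, ln S = 1.098612, so J = 1.094810/1.098612 = 0.996539, i.e. 0.9965 to 4 decimal places.

0.9965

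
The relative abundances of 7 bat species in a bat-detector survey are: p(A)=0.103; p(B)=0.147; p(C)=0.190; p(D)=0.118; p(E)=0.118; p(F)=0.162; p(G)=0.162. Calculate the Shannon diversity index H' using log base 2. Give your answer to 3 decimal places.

2.778

Each pᵢ log₂ pᵢ term (working shown to 5 dp, full precision carried): 0.103×(-3.27928)=-0.33777, 0.147×(-2.76611)=-0.40662, 0.19×(-2.39593)=-0.45523, 0.118×(-3.08314)=-0.36381, 0.118×(-3.08314)=-0.36381, 0.162×(-2.62593)=-0.42540, 0.162×(-2.62593)=-0.42540.
Sum = -2.77804, so H' = 2.778.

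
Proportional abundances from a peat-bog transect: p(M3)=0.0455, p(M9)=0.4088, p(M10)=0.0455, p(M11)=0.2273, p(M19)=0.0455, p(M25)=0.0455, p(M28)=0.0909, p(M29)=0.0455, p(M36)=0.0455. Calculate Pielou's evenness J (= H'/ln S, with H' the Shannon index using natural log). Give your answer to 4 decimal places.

H' = −Σ pᵢ ln pᵢ = −((-0.140597) + (-0.365684) + (-0.140597) + (-0.336741) + (-0.140597) + (-0.140597) + (-0.217978) + (-0.140597) + (-0.140597)) = 1.763984 (working shown to 6 dp, full precision carried).
With S = 9 species, ln S = 2.197225, so J = 1.763984/2.197225 = 0.802824, i.e. 0.8028 to 4 decimal places.

0.8028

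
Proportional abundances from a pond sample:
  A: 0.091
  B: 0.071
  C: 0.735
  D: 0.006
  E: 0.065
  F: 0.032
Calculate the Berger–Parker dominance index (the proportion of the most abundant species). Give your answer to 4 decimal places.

The largest proportion is 0.735, i.e. d = 0.7350 to 4 decimal places.

0.7350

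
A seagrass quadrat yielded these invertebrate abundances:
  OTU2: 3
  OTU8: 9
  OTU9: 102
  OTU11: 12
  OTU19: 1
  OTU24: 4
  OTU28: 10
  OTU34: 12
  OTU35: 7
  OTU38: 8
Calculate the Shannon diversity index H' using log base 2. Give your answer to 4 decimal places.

2.1258

Total N = 3+9+102+12+1+4+10+12+7+8 = 168, so the proportions are 0.017857, 0.053571, 0.607143, 0.071429, 0.005952, 0.02381, 0.059524, 0.071429, 0.041667, 0.047619 (working shown to 6 dp, full precision carried).
Each pᵢ log₂ pᵢ term: 0.017857×(-5.807355)=-0.103703, 0.053571×(-4.222392)=-0.226200, 0.607143×(-0.719892)=-0.437077, 0.071429×(-3.807355)=-0.271954, 0.005952×(-7.392317)=-0.044002, 0.02381×(-5.392317)=-0.128389, 0.059524×(-4.070389)=-0.242285, 0.071429×(-3.807355)=-0.271954, 0.041667×(-4.584963)=-0.191040, 0.047619×(-4.392317)=-0.209158.
Sum = -2.125761, so H' = 2.1258.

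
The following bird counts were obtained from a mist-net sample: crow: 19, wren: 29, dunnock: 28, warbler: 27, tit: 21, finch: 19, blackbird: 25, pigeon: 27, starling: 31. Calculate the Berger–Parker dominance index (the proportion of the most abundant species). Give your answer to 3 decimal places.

0.137

Total N = 19+29+28+27+21+19+25+27+31 = 226, so the proportions are 0.08407, 0.12832, 0.12389, 0.11947, 0.09292, 0.08407, 0.11062, 0.11947, 0.13717 (working shown to 5 dp, full precision carried).
The largest proportion is 0.13717, i.e. d = 0.137 to 3 decimal places.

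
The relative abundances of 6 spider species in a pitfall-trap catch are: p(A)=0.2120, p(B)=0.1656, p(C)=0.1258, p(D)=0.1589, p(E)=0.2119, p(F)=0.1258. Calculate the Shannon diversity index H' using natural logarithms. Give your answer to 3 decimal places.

Each pᵢ ln pᵢ term (working shown to 5 dp, full precision carried): 0.212×(-1.55117)=-0.32885, 0.1656×(-1.79818)=-0.29778, 0.1258×(-2.07306)=-0.26079, 0.1589×(-1.83948)=-0.29229, 0.2119×(-1.55164)=-0.32879, 0.1258×(-2.07306)=-0.26079.
Sum = -1.76929, so H' = 1.769.

1.769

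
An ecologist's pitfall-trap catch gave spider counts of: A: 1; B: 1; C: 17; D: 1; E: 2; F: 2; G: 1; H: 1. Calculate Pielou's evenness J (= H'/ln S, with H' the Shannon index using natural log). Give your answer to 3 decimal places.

Total N = 1+1+17+1+2+2+1+1 = 26, so the proportions are 0.03846, 0.03846, 0.65385, 0.03846, 0.07692, 0.07692, 0.03846, 0.03846 (working shown to 5 dp, full precision carried).
H' = −Σ pᵢ ln pᵢ = −((-0.12531) + (-0.12531) + (-0.27781) + (-0.12531) + (-0.19730) + (-0.19730) + (-0.12531) + (-0.12531)) = 1.29897.
With S = 8 species, ln S = 2.07944, so J = 1.29897/2.07944 = 0.62467, i.e. 0.625 to 3 decimal places.

0.625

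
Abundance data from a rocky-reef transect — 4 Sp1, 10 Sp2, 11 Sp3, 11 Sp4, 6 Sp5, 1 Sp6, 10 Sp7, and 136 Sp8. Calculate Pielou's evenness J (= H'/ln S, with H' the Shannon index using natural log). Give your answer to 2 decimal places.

0.53

Total N = 4+10+11+11+6+1+10+136 = 189, so the proportions are 0.0212, 0.0529, 0.0582, 0.0582, 0.0317, 0.0053, 0.0529, 0.7196 (working shown to 4 dp, full precision carried).
H' = −Σ pᵢ ln pᵢ = −((-0.0816) + (-0.1555) + (-0.1655) + (-0.1655) + (-0.1095) + (-0.0277) + (-0.1555) + (-0.2368)) = 1.0977.
With S = 8 species, ln S = 2.0794, so J = 1.0977/2.0794 = 0.5279, i.e. 0.53 to 2 decimal places.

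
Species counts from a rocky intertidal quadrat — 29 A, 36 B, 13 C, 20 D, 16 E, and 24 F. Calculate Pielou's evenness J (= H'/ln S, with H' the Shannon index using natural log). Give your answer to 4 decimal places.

Total N = 29+36+13+20+16+24 = 138, so the proportions are 0.210145, 0.26087, 0.094203, 0.144928, 0.115942, 0.173913 (working shown to 6 dp, full precision carried).
H' = −Σ pᵢ ln pᵢ = −((-0.327817) + (-0.350539) + (-0.222536) + (-0.279931) + (-0.249816) + (-0.304209)) = 1.734848.
With S = 6 species, ln S = 1.791759, so J = 1.734848/1.791759 = 0.968237, i.e. 0.9682 to 4 decimal places.

0.9682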